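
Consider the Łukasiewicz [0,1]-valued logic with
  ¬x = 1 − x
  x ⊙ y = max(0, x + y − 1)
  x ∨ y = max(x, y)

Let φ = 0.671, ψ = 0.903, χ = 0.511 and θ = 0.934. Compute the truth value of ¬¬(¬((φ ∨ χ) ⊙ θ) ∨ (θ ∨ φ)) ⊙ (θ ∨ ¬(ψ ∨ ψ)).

0.868

φ ∨ χ = max(0.671, 0.511) = 0.671
(φ ∨ χ) ⊙ θ = max(0, 0.671 + 0.934 − 1) = max(0, 0.605) = 0.605
¬((φ ∨ χ) ⊙ θ) = 1 − 0.605 = 0.395
θ ∨ φ = max(0.934, 0.671) = 0.934
¬((φ ∨ χ) ⊙ θ) ∨ (θ ∨ φ) = max(0.395, 0.934) = 0.934
¬(¬((φ ∨ χ) ⊙ θ) ∨ (θ ∨ φ)) = 1 − 0.934 = 0.066
¬¬(¬((φ ∨ χ) ⊙ θ) ∨ (θ ∨ φ)) = 1 − 0.066 = 0.934
ψ ∨ ψ = max(0.903, 0.903) = 0.903
¬(ψ ∨ ψ) = 1 − 0.903 = 0.097
θ ∨ ¬(ψ ∨ ψ) = max(0.934, 0.097) = 0.934
¬¬(¬((φ ∨ χ) ⊙ θ) ∨ (θ ∨ φ)) ⊙ (θ ∨ ¬(ψ ∨ ψ)) = max(0, 0.934 + 0.934 − 1) = max(0, 0.868) = 0.868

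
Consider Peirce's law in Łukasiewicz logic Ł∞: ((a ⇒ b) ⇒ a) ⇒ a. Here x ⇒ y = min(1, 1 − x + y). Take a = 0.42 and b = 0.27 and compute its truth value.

a ⇒ b = min(1, 1 − 0.42 + 0.27) = min(1, 0.85) = 0.85
(a ⇒ b) ⇒ a = min(1, 1 − 0.85 + 0.42) = min(1, 0.57) = 0.57
((a ⇒ b) ⇒ a) ⇒ a = min(1, 1 − 0.57 + 0.42) = min(1, 0.85) = 0.85
(The value 0.85 < 1 shows this instance is not satisfied; not a Ł∞-tautology in general.)

0.85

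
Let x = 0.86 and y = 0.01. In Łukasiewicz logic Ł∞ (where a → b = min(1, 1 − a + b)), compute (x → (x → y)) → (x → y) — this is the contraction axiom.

x → y = min(1, 1 − 0.86 + 0.01) = min(1, 0.15) = 0.15
x → (x → y) = min(1, 1 − 0.86 + 0.15) = min(1, 0.29) = 0.29
(x → (x → y)) → (x → y) = min(1, 1 − 0.29 + 0.15) = min(1, 0.86) = 0.86
(The value 0.86 < 1 shows this instance is not satisfied; fails in Ł∞ (the t-norm is not idempotent).)

0.86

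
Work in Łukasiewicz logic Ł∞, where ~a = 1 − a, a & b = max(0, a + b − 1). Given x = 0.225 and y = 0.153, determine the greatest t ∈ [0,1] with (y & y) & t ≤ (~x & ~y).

1.000

y & y = max(0, 0.153 + 0.153 − 1) = max(0, -0.694) = 0.000
So the left factor is y & y = 0.000.
~x = 1 − 0.225 = 0.775
~y = 1 − 0.153 = 0.847
~x & ~y = max(0, 0.775 + 0.847 − 1) = max(0, 0.622) = 0.622
So the right-hand bound is ~x & ~y = 0.622.
The residuum of the Łukasiewicz t-norm gives the supremum: min(1, 1 − 0.000 + 0.622).
1 − 0.000 + 0.622 = 1.622, so t = min(1, 1.622) = 1.000.
Check: 0.000 & 1.000 = max(0, 0.000) = 0.000 ≤ 0.622.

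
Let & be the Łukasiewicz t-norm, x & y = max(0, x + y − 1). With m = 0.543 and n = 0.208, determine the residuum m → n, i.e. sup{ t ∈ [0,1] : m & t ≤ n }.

The residuum of the Łukasiewicz t-norm gives the supremum: min(1, 1 − 0.543 + 0.208).
1 − 0.543 + 0.208 = 0.665, so t = min(1, 0.665) = 0.665.
Check: 0.543 & 0.665 = max(0, 0.208) = 0.208 ≤ 0.208.

0.665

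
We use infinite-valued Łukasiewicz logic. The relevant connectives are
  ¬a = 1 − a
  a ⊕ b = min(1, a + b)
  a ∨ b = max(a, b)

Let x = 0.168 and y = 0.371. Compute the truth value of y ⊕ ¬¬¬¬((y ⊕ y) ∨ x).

1.000

y ⊕ y = min(1, 0.371 + 0.371) = min(1, 0.742) = 0.742
(y ⊕ y) ∨ x = max(0.742, 0.168) = 0.742
¬((y ⊕ y) ∨ x) = 1 − 0.742 = 0.258
¬¬((y ⊕ y) ∨ x) = 1 − 0.258 = 0.742
¬¬¬((y ⊕ y) ∨ x) = 1 − 0.742 = 0.258
¬¬¬¬((y ⊕ y) ∨ x) = 1 − 0.258 = 0.742
y ⊕ ¬¬¬¬((y ⊕ y) ∨ x) = min(1, 0.371 + 0.742) = min(1, 1.113) = 1.000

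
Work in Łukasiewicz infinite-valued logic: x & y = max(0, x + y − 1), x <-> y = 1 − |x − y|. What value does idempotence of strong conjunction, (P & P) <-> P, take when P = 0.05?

0.95

P & P = max(0, 0.05 + 0.05 − 1) = max(0, -0.90) = 0.00
(P & P) <-> P = 1 − |0.00 − 0.05| = 1 − 0.05 = 0.95
(The value 0.95 < 1 shows this instance is not satisfied; fails in Ł∞ since a ⊗ a = max(0, 2a−1) ≠ a in general.)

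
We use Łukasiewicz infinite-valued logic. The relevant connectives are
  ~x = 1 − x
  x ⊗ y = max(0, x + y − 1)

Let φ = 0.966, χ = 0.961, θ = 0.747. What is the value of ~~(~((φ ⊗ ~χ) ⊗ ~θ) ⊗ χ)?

0.961

~χ = 1 − 0.961 = 0.039
φ ⊗ ~χ = max(0, 0.966 + 0.039 − 1) = max(0, 0.005) = 0.005
~θ = 1 − 0.747 = 0.253
(φ ⊗ ~χ) ⊗ ~θ = max(0, 0.005 + 0.253 − 1) = max(0, -0.742) = 0.000
~((φ ⊗ ~χ) ⊗ ~θ) = 1 − 0.000 = 1.000
~((φ ⊗ ~χ) ⊗ ~θ) ⊗ χ = max(0, 1.000 + 0.961 − 1) = max(0, 0.961) = 0.961
~(~((φ ⊗ ~χ) ⊗ ~θ) ⊗ χ) = 1 − 0.961 = 0.039
~~(~((φ ⊗ ~χ) ⊗ ~θ) ⊗ χ) = 1 − 0.039 = 0.961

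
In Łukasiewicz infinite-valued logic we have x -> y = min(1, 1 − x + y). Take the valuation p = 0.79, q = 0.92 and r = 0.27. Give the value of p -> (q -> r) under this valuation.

0.56

q -> r = min(1, 1 − 0.92 + 0.27) = min(1, 0.35) = 0.35
p -> (q -> r) = min(1, 1 − 0.79 + 0.35) = min(1, 0.56) = 0.56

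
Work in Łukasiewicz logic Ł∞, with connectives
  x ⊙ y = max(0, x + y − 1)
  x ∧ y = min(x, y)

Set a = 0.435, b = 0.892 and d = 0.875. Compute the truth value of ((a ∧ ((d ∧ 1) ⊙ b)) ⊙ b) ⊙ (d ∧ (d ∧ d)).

0.202

d ∧ 1 = min(0.875, 1.000) = 0.875
(d ∧ 1) ⊙ b = max(0, 0.875 + 0.892 − 1) = max(0, 0.767) = 0.767
a ∧ ((d ∧ 1) ⊙ b) = min(0.435, 0.767) = 0.435
(a ∧ ((d ∧ 1) ⊙ b)) ⊙ b = max(0, 0.435 + 0.892 − 1) = max(0, 0.327) = 0.327
d ∧ d = min(0.875, 0.875) = 0.875
d ∧ (d ∧ d) = min(0.875, 0.875) = 0.875
((a ∧ ((d ∧ 1) ⊙ b)) ⊙ b) ⊙ (d ∧ (d ∧ d)) = max(0, 0.327 + 0.875 − 1) = max(0, 0.202) = 0.202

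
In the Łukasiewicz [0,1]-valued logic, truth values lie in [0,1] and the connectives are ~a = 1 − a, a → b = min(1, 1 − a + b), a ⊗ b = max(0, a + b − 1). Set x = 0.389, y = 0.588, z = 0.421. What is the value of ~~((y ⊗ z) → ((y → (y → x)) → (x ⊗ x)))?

y ⊗ z = max(0, 0.588 + 0.421 − 1) = max(0, 0.009) = 0.009
y → x = min(1, 1 − 0.588 + 0.389) = min(1, 0.801) = 0.801
y → (y → x) = min(1, 1 − 0.588 + 0.801) = min(1, 1.213) = 1.000
x ⊗ x = max(0, 0.389 + 0.389 − 1) = max(0, -0.222) = 0.000
(y → (y → x)) → (x ⊗ x) = min(1, 1 − 1.000 + 0.000) = min(1, 0.000) = 0.000
(y ⊗ z) → ((y → (y → x)) → (x ⊗ x)) = min(1, 1 − 0.009 + 0.000) = min(1, 0.991) = 0.991
~((y ⊗ z) → ((y → (y → x)) → (x ⊗ x))) = 1 − 0.991 = 0.009
~~((y ⊗ z) → ((y → (y → x)) → (x ⊗ x))) = 1 − 0.009 = 0.991

0.991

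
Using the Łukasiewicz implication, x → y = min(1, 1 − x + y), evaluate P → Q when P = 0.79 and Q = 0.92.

P → Q = min(1, 1 − 0.79 + 0.92) = min(1, 1.13) = 1.00
For comparison, the Gödel implication (1 if x ≤ y else y) would give 1.00.

1.00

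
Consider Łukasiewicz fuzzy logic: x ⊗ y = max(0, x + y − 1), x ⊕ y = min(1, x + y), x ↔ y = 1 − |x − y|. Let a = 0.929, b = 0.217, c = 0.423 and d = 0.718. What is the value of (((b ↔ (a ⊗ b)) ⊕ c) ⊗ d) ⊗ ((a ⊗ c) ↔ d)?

0.352

a ⊗ b = max(0, 0.929 + 0.217 − 1) = max(0, 0.146) = 0.146
b ↔ (a ⊗ b) = 1 − |0.217 − 0.146| = 1 − 0.071 = 0.929
(b ↔ (a ⊗ b)) ⊕ c = min(1, 0.929 + 0.423) = min(1, 1.352) = 1.000
((b ↔ (a ⊗ b)) ⊕ c) ⊗ d = max(0, 1.000 + 0.718 − 1) = max(0, 0.718) = 0.718
a ⊗ c = max(0, 0.929 + 0.423 − 1) = max(0, 0.352) = 0.352
(a ⊗ c) ↔ d = 1 − |0.352 − 0.718| = 1 − 0.366 = 0.634
(((b ↔ (a ⊗ b)) ⊕ c) ⊗ d) ⊗ ((a ⊗ c) ↔ d) = max(0, 0.718 + 0.634 − 1) = max(0, 0.352) = 0.352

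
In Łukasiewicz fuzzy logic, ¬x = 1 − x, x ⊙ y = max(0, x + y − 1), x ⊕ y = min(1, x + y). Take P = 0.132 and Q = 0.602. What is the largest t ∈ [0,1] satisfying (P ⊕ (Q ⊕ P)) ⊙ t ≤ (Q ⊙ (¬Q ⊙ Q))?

Q ⊕ P = min(1, 0.602 + 0.132) = min(1, 0.734) = 0.734
P ⊕ (Q ⊕ P) = min(1, 0.132 + 0.734) = min(1, 0.866) = 0.866
So the left factor is P ⊕ (Q ⊕ P) = 0.866.
¬Q = 1 − 0.602 = 0.398
¬Q ⊙ Q = max(0, 0.398 + 0.602 − 1) = max(0, 0.000) = 0.000
Q ⊙ (¬Q ⊙ Q) = max(0, 0.602 + 0.000 − 1) = max(0, -0.398) = 0.000
So the right-hand bound is Q ⊙ (¬Q ⊙ Q) = 0.000.
The residuum of the Łukasiewicz t-norm gives the supremum: min(1, 1 − 0.866 + 0.000).
1 − 0.866 + 0.000 = 0.134, so t = min(1, 0.134) = 0.134.
Check: 0.866 ⊙ 0.134 = max(0, 0.000) = 0.000 ≤ 0.000.

0.134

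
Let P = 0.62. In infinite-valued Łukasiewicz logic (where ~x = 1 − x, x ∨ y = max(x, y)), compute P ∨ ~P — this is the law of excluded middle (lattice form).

0.62

~P = 1 − 0.62 = 0.38
P ∨ ~P = max(0.62, 0.38) = 0.62
(The value 0.62 < 1 shows this instance is not satisfied; not a Ł∞-tautology — its value is max(a, 1−a).)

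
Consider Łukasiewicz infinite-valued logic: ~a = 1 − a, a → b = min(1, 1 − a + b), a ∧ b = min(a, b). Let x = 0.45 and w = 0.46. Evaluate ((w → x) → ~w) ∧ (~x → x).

w → x = min(1, 1 − 0.46 + 0.45) = min(1, 0.99) = 0.99
~w = 1 − 0.46 = 0.54
(w → x) → ~w = min(1, 1 − 0.99 + 0.54) = min(1, 0.55) = 0.55
~x = 1 − 0.45 = 0.55
~x → x = min(1, 1 − 0.55 + 0.45) = min(1, 0.90) = 0.90
((w → x) → ~w) ∧ (~x → x) = min(0.55, 0.90) = 0.55

0.55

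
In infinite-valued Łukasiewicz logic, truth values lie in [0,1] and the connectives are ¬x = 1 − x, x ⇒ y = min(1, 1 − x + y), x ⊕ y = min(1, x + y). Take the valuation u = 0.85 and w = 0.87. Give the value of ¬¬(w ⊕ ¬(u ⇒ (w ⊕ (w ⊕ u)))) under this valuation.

w ⊕ u = min(1, 0.87 + 0.85) = min(1, 1.72) = 1.00
w ⊕ (w ⊕ u) = min(1, 0.87 + 1.00) = min(1, 1.87) = 1.00
u ⇒ (w ⊕ (w ⊕ u)) = min(1, 1 − 0.85 + 1.00) = min(1, 1.15) = 1.00
¬(u ⇒ (w ⊕ (w ⊕ u))) = 1 − 1.00 = 0.00
w ⊕ ¬(u ⇒ (w ⊕ (w ⊕ u))) = min(1, 0.87 + 0.00) = min(1, 0.87) = 0.87
¬(w ⊕ ¬(u ⇒ (w ⊕ (w ⊕ u)))) = 1 − 0.87 = 0.13
¬¬(w ⊕ ¬(u ⇒ (w ⊕ (w ⊕ u)))) = 1 − 0.13 = 0.87

0.87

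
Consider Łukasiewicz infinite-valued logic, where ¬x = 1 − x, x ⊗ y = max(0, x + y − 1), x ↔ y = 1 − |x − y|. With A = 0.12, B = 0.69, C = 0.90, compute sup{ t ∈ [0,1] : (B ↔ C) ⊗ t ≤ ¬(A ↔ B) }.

0.78

B ↔ C = 1 − |0.69 − 0.90| = 1 − 0.21 = 0.79
So the left factor is B ↔ C = 0.79.
A ↔ B = 1 − |0.12 − 0.69| = 1 − 0.57 = 0.43
¬(A ↔ B) = 1 − 0.43 = 0.57
So the right-hand bound is ¬(A ↔ B) = 0.57.
The residuum of the Łukasiewicz t-norm gives the supremum: min(1, 1 − 0.79 + 0.57).
1 − 0.79 + 0.57 = 0.78, so t = min(1, 0.78) = 0.78.
Check: 0.79 ⊗ 0.78 = max(0, 0.57) = 0.57 ≤ 0.57.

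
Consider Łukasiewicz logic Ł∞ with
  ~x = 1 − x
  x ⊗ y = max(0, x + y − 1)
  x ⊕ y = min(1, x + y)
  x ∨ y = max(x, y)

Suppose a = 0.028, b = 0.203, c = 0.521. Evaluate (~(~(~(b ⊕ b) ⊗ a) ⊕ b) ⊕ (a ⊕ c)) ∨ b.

0.549

b ⊕ b = min(1, 0.203 + 0.203) = min(1, 0.406) = 0.406
~(b ⊕ b) = 1 − 0.406 = 0.594
~(b ⊕ b) ⊗ a = max(0, 0.594 + 0.028 − 1) = max(0, -0.378) = 0.000
~(~(b ⊕ b) ⊗ a) = 1 − 0.000 = 1.000
~(~(b ⊕ b) ⊗ a) ⊕ b = min(1, 1.000 + 0.203) = min(1, 1.203) = 1.000
~(~(~(b ⊕ b) ⊗ a) ⊕ b) = 1 − 1.000 = 0.000
a ⊕ c = min(1, 0.028 + 0.521) = min(1, 0.549) = 0.549
~(~(~(b ⊕ b) ⊗ a) ⊕ b) ⊕ (a ⊕ c) = min(1, 0.000 + 0.549) = min(1, 0.549) = 0.549
(~(~(~(b ⊕ b) ⊗ a) ⊕ b) ⊕ (a ⊕ c)) ∨ b = max(0.549, 0.203) = 0.549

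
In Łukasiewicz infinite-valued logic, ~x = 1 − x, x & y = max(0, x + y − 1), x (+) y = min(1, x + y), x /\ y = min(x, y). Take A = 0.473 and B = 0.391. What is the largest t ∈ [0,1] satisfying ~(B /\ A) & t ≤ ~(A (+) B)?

B /\ A = min(0.391, 0.473) = 0.391
~(B /\ A) = 1 − 0.391 = 0.609
So the left factor is ~(B /\ A) = 0.609.
A (+) B = min(1, 0.473 + 0.391) = min(1, 0.864) = 0.864
~(A (+) B) = 1 − 0.864 = 0.136
So the right-hand bound is ~(A (+) B) = 0.136.
The residuum of the Łukasiewicz t-norm gives the supremum: min(1, 1 − 0.609 + 0.136).
1 − 0.609 + 0.136 = 0.527, so t = min(1, 0.527) = 0.527.
Check: 0.609 & 0.527 = max(0, 0.136) = 0.136 ≤ 0.136.

0.527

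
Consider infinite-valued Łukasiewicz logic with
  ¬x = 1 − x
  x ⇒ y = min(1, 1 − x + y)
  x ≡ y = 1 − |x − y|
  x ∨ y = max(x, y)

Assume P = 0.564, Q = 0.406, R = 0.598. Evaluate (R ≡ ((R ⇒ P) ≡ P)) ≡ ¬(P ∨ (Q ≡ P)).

0.158

R ⇒ P = min(1, 1 − 0.598 + 0.564) = min(1, 0.966) = 0.966
(R ⇒ P) ≡ P = 1 − |0.966 − 0.564| = 1 − 0.402 = 0.598
R ≡ ((R ⇒ P) ≡ P) = 1 − |0.598 − 0.598| = 1 − 0.000 = 1.000
Q ≡ P = 1 − |0.406 − 0.564| = 1 − 0.158 = 0.842
P ∨ (Q ≡ P) = max(0.564, 0.842) = 0.842
¬(P ∨ (Q ≡ P)) = 1 − 0.842 = 0.158
(R ≡ ((R ⇒ P) ≡ P)) ≡ ¬(P ∨ (Q ≡ P)) = 1 − |1.000 − 0.158| = 1 − 0.842 = 0.158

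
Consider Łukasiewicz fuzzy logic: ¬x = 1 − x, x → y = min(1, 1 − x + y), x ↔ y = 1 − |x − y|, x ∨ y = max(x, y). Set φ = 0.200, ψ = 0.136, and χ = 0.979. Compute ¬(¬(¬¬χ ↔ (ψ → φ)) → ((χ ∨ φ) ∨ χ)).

¬χ = 1 − 0.979 = 0.021
¬¬χ = 1 − 0.021 = 0.979
ψ → φ = min(1, 1 − 0.136 + 0.200) = min(1, 1.064) = 1.000
¬¬χ ↔ (ψ → φ) = 1 − |0.979 − 1.000| = 1 − 0.021 = 0.979
¬(¬¬χ ↔ (ψ → φ)) = 1 − 0.979 = 0.021
χ ∨ φ = max(0.979, 0.200) = 0.979
(χ ∨ φ) ∨ χ = max(0.979, 0.979) = 0.979
¬(¬¬χ ↔ (ψ → φ)) → ((χ ∨ φ) ∨ χ) = min(1, 1 − 0.021 + 0.979) = min(1, 1.958) = 1.000
¬(¬(¬¬χ ↔ (ψ → φ)) → ((χ ∨ φ) ∨ χ)) = 1 − 1.000 = 0.000

0.000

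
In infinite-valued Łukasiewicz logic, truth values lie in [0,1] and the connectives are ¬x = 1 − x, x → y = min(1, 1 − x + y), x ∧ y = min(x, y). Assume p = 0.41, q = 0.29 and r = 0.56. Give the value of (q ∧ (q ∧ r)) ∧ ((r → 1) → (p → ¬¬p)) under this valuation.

0.29

q ∧ r = min(0.29, 0.56) = 0.29
q ∧ (q ∧ r) = min(0.29, 0.29) = 0.29
r → 1 = min(1, 1 − 0.56 + 1.00) = min(1, 1.44) = 1.00
¬p = 1 − 0.41 = 0.59
¬¬p = 1 − 0.59 = 0.41
p → ¬¬p = min(1, 1 − 0.41 + 0.41) = min(1, 1.00) = 1.00
(r → 1) → (p → ¬¬p) = min(1, 1 − 1.00 + 1.00) = min(1, 1.00) = 1.00
(q ∧ (q ∧ r)) ∧ ((r → 1) → (p → ¬¬p)) = min(0.29, 1.00) = 0.29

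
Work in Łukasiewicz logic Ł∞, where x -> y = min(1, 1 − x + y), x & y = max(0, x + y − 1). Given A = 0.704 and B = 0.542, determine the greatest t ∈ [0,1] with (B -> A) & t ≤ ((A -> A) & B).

B -> A = min(1, 1 − 0.542 + 0.704) = min(1, 1.162) = 1.000
So the left factor is B -> A = 1.000.
A -> A = min(1, 1 − 0.704 + 0.704) = min(1, 1.000) = 1.000
(A -> A) & B = max(0, 1.000 + 0.542 − 1) = max(0, 0.542) = 0.542
So the right-hand bound is (A -> A) & B = 0.542.
The residuum of the Łukasiewicz t-norm gives the supremum: min(1, 1 − 1.000 + 0.542).
1 − 1.000 + 0.542 = 0.542, so t = min(1, 0.542) = 0.542.
Check: 1.000 & 0.542 = max(0, 0.542) = 0.542 ≤ 0.542.

0.542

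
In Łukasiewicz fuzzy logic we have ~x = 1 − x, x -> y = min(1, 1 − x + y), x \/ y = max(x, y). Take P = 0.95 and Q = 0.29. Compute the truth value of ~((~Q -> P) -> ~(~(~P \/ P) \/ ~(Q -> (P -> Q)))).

~Q = 1 − 0.29 = 0.71
~Q -> P = min(1, 1 − 0.71 + 0.95) = min(1, 1.24) = 1.00
~P = 1 − 0.95 = 0.05
~P \/ P = max(0.05, 0.95) = 0.95
~(~P \/ P) = 1 − 0.95 = 0.05
P -> Q = min(1, 1 − 0.95 + 0.29) = min(1, 0.34) = 0.34
Q -> (P -> Q) = min(1, 1 − 0.29 + 0.34) = min(1, 1.05) = 1.00
~(Q -> (P -> Q)) = 1 − 1.00 = 0.00
~(~P \/ P) \/ ~(Q -> (P -> Q)) = max(0.05, 0.00) = 0.05
~(~(~P \/ P) \/ ~(Q -> (P -> Q))) = 1 − 0.05 = 0.95
(~Q -> P) -> ~(~(~P \/ P) \/ ~(Q -> (P -> Q))) = min(1, 1 − 1.00 + 0.95) = min(1, 0.95) = 0.95
~((~Q -> P) -> ~(~(~P \/ P) \/ ~(Q -> (P -> Q)))) = 1 − 0.95 = 0.05

0.05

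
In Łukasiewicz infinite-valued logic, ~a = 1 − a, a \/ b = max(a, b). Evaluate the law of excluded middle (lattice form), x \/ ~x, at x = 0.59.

~x = 1 − 0.59 = 0.41
x \/ ~x = max(0.59, 0.41) = 0.59
(The value 0.59 < 1 shows this instance is not satisfied; not a Ł∞-tautology — its value is max(a, 1−a).)

0.59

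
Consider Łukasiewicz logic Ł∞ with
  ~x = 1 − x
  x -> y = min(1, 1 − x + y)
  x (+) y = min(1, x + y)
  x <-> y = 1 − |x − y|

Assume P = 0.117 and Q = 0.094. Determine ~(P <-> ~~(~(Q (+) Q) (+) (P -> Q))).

0.883

Q (+) Q = min(1, 0.094 + 0.094) = min(1, 0.188) = 0.188
~(Q (+) Q) = 1 − 0.188 = 0.812
P -> Q = min(1, 1 − 0.117 + 0.094) = min(1, 0.977) = 0.977
~(Q (+) Q) (+) (P -> Q) = min(1, 0.812 + 0.977) = min(1, 1.789) = 1.000
~(~(Q (+) Q) (+) (P -> Q)) = 1 − 1.000 = 0.000
~~(~(Q (+) Q) (+) (P -> Q)) = 1 − 0.000 = 1.000
P <-> ~~(~(Q (+) Q) (+) (P -> Q)) = 1 − |0.117 − 1.000| = 1 − 0.883 = 0.117
~(P <-> ~~(~(Q (+) Q) (+) (P -> Q))) = 1 − 0.117 = 0.883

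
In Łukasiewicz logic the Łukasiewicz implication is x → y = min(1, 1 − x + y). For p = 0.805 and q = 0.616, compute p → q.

0.811

p → q = min(1, 1 − 0.805 + 0.616) = min(1, 0.811) = 0.811
For comparison, the Gödel implication (1 if x ≤ y else y) would give 0.616.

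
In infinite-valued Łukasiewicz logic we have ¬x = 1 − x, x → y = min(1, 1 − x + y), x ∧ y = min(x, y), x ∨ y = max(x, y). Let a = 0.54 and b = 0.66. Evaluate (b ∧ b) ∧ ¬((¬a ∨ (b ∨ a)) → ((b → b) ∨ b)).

0.00

b ∧ b = min(0.66, 0.66) = 0.66
¬a = 1 − 0.54 = 0.46
b ∨ a = max(0.66, 0.54) = 0.66
¬a ∨ (b ∨ a) = max(0.46, 0.66) = 0.66
b → b = min(1, 1 − 0.66 + 0.66) = min(1, 1.00) = 1.00
(b → b) ∨ b = max(1.00, 0.66) = 1.00
(¬a ∨ (b ∨ a)) → ((b → b) ∨ b) = min(1, 1 − 0.66 + 1.00) = min(1, 1.34) = 1.00
¬((¬a ∨ (b ∨ a)) → ((b → b) ∨ b)) = 1 − 1.00 = 0.00
(b ∧ b) ∧ ¬((¬a ∨ (b ∨ a)) → ((b → b) ∨ b)) = min(0.66, 0.00) = 0.00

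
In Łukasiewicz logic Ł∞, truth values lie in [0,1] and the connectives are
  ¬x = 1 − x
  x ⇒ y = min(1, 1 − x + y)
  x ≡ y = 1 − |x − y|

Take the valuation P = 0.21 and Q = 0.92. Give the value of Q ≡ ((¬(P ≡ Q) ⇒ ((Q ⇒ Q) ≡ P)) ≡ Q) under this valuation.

P ≡ Q = 1 − |0.21 − 0.92| = 1 − 0.71 = 0.29
¬(P ≡ Q) = 1 − 0.29 = 0.71
Q ⇒ Q = min(1, 1 − 0.92 + 0.92) = min(1, 1.00) = 1.00
(Q ⇒ Q) ≡ P = 1 − |1.00 − 0.21| = 1 − 0.79 = 0.21
¬(P ≡ Q) ⇒ ((Q ⇒ Q) ≡ P) = min(1, 1 − 0.71 + 0.21) = min(1, 0.50) = 0.50
(¬(P ≡ Q) ⇒ ((Q ⇒ Q) ≡ P)) ≡ Q = 1 − |0.50 − 0.92| = 1 − 0.42 = 0.58
Q ≡ ((¬(P ≡ Q) ⇒ ((Q ⇒ Q) ≡ P)) ≡ Q) = 1 − |0.92 − 0.58| = 1 − 0.34 = 0.66

0.66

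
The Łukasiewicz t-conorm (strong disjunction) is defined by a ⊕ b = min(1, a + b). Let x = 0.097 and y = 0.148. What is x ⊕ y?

x ⊕ y = min(1, 0.097 + 0.148) = min(1, 0.245) = 0.245
For comparison, the Gödel t-conorm max(a, b) would give 0.148.

0.245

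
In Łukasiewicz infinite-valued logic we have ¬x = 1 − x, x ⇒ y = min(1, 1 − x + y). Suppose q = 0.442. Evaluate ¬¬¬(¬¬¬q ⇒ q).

¬q = 1 − 0.442 = 0.558
¬¬q = 1 − 0.558 = 0.442
¬¬¬q = 1 − 0.442 = 0.558
¬¬¬q ⇒ q = min(1, 1 − 0.558 + 0.442) = min(1, 0.884) = 0.884
¬(¬¬¬q ⇒ q) = 1 − 0.884 = 0.116
¬¬(¬¬¬q ⇒ q) = 1 − 0.116 = 0.884
¬¬¬(¬¬¬q ⇒ q) = 1 − 0.884 = 0.116

0.116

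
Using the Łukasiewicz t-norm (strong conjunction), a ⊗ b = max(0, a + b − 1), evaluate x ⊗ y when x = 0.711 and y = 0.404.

0.115

x ⊗ y = max(0, 0.711 + 0.404 − 1) = max(0, 0.115) = 0.115
For comparison, the Gödel (minimum) t-norm min(a, b) would give 0.404.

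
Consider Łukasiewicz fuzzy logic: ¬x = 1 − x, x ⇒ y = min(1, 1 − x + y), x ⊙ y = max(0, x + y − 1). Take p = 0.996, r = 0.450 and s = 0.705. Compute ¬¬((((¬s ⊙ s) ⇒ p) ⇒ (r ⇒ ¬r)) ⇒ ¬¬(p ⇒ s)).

¬s = 1 − 0.705 = 0.295
¬s ⊙ s = max(0, 0.295 + 0.705 − 1) = max(0, 0.000) = 0.000
(¬s ⊙ s) ⇒ p = min(1, 1 − 0.000 + 0.996) = min(1, 1.996) = 1.000
¬r = 1 − 0.450 = 0.550
r ⇒ ¬r = min(1, 1 − 0.450 + 0.550) = min(1, 1.100) = 1.000
((¬s ⊙ s) ⇒ p) ⇒ (r ⇒ ¬r) = min(1, 1 − 1.000 + 1.000) = min(1, 1.000) = 1.000
p ⇒ s = min(1, 1 − 0.996 + 0.705) = min(1, 0.709) = 0.709
¬(p ⇒ s) = 1 − 0.709 = 0.291
¬¬(p ⇒ s) = 1 − 0.291 = 0.709
(((¬s ⊙ s) ⇒ p) ⇒ (r ⇒ ¬r)) ⇒ ¬¬(p ⇒ s) = min(1, 1 − 1.000 + 0.709) = min(1, 0.709) = 0.709
¬((((¬s ⊙ s) ⇒ p) ⇒ (r ⇒ ¬r)) ⇒ ¬¬(p ⇒ s)) = 1 − 0.709 = 0.291
¬¬((((¬s ⊙ s) ⇒ p) ⇒ (r ⇒ ¬r)) ⇒ ¬¬(p ⇒ s)) = 1 − 0.291 = 0.709

0.709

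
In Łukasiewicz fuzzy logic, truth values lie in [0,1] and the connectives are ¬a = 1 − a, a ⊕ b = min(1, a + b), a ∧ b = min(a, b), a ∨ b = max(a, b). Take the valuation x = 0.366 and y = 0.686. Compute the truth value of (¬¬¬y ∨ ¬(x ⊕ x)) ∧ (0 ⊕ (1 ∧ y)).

0.314

¬y = 1 − 0.686 = 0.314
¬¬y = 1 − 0.314 = 0.686
¬¬¬y = 1 − 0.686 = 0.314
x ⊕ x = min(1, 0.366 + 0.366) = min(1, 0.732) = 0.732
¬(x ⊕ x) = 1 − 0.732 = 0.268
¬¬¬y ∨ ¬(x ⊕ x) = max(0.314, 0.268) = 0.314
1 ∧ y = min(1.000, 0.686) = 0.686
0 ⊕ (1 ∧ y) = min(1, 0.000 + 0.686) = min(1, 0.686) = 0.686
(¬¬¬y ∨ ¬(x ⊕ x)) ∧ (0 ⊕ (1 ∧ y)) = min(0.314, 0.686) = 0.314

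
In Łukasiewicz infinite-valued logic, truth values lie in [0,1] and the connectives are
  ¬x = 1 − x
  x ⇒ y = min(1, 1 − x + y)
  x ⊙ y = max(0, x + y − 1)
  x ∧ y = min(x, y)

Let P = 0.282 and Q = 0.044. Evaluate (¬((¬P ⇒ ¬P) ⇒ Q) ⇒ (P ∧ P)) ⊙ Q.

¬P = 1 − 0.282 = 0.718
¬P ⇒ ¬P = min(1, 1 − 0.718 + 0.718) = min(1, 1.000) = 1.000
(¬P ⇒ ¬P) ⇒ Q = min(1, 1 − 1.000 + 0.044) = min(1, 0.044) = 0.044
¬((¬P ⇒ ¬P) ⇒ Q) = 1 − 0.044 = 0.956
P ∧ P = min(0.282, 0.282) = 0.282
¬((¬P ⇒ ¬P) ⇒ Q) ⇒ (P ∧ P) = min(1, 1 − 0.956 + 0.282) = min(1, 0.326) = 0.326
(¬((¬P ⇒ ¬P) ⇒ Q) ⇒ (P ∧ P)) ⊙ Q = max(0, 0.326 + 0.044 − 1) = max(0, -0.630) = 0.000

0.000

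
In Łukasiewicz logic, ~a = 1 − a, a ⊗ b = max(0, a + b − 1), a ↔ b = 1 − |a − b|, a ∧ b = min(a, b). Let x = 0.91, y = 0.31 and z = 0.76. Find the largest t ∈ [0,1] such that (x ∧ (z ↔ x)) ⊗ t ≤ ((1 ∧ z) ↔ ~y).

z ↔ x = 1 − |0.76 − 0.91| = 1 − 0.15 = 0.85
x ∧ (z ↔ x) = min(0.91, 0.85) = 0.85
So the left factor is x ∧ (z ↔ x) = 0.85.
1 ∧ z = min(1.00, 0.76) = 0.76
~y = 1 − 0.31 = 0.69
(1 ∧ z) ↔ ~y = 1 − |0.76 − 0.69| = 1 − 0.07 = 0.93
So the right-hand bound is (1 ∧ z) ↔ ~y = 0.93.
The residuum of the Łukasiewicz t-norm gives the supremum: min(1, 1 − 0.85 + 0.93).
1 − 0.85 + 0.93 = 1.08, so t = min(1, 1.08) = 1.00.
Check: 0.85 ⊗ 1.00 = max(0, 0.85) = 0.85 ≤ 0.93.

1.00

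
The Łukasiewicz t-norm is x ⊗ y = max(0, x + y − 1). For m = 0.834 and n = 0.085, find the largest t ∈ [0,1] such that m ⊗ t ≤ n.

0.251

The residuum of the Łukasiewicz t-norm gives the supremum: min(1, 1 − 0.834 + 0.085).
1 − 0.834 + 0.085 = 0.251, so t = min(1, 0.251) = 0.251.
Check: 0.834 ⊗ 0.251 = max(0, 0.085) = 0.085 ≤ 0.085.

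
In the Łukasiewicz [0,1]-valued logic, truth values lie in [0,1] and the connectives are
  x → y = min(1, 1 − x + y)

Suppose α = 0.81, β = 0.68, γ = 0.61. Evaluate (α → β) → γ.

α → β = min(1, 1 − 0.81 + 0.68) = min(1, 0.87) = 0.87
(α → β) → γ = min(1, 1 − 0.87 + 0.61) = min(1, 0.74) = 0.74

0.74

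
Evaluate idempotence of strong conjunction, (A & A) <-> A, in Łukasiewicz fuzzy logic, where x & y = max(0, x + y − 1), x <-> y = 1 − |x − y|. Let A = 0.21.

0.79

A & A = max(0, 0.21 + 0.21 − 1) = max(0, -0.58) = 0.00
(A & A) <-> A = 1 − |0.00 − 0.21| = 1 − 0.21 = 0.79
(The value 0.79 < 1 shows this instance is not satisfied; fails in Ł∞ since a ⊗ a = max(0, 2a−1) ≠ a in general.)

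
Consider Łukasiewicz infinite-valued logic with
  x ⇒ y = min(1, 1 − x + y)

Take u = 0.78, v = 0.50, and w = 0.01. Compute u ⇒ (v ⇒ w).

v ⇒ w = min(1, 1 − 0.50 + 0.01) = min(1, 0.51) = 0.51
u ⇒ (v ⇒ w) = min(1, 1 − 0.78 + 0.51) = min(1, 0.73) = 0.73

0.73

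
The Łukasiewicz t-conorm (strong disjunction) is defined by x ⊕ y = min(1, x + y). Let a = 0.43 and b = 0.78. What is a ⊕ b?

a ⊕ b = min(1, 0.43 + 0.78) = min(1, 1.21) = 1.00
For comparison, the Gödel t-conorm max(x, y) would give 0.78.

1.00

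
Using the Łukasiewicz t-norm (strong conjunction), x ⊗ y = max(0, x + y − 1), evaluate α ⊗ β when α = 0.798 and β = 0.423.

α ⊗ β = max(0, 0.798 + 0.423 − 1) = max(0, 0.221) = 0.221
For comparison, the Gödel (minimum) t-norm min(x, y) would give 0.423.

0.221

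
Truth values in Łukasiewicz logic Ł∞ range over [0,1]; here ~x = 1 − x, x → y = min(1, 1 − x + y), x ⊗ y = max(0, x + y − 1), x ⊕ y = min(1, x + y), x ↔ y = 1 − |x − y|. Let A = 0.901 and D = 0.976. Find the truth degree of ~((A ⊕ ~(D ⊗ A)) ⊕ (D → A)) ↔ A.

D ⊗ A = max(0, 0.976 + 0.901 − 1) = max(0, 0.877) = 0.877
~(D ⊗ A) = 1 − 0.877 = 0.123
A ⊕ ~(D ⊗ A) = min(1, 0.901 + 0.123) = min(1, 1.024) = 1.000
D → A = min(1, 1 − 0.976 + 0.901) = min(1, 0.925) = 0.925
(A ⊕ ~(D ⊗ A)) ⊕ (D → A) = min(1, 1.000 + 0.925) = min(1, 1.925) = 1.000
~((A ⊕ ~(D ⊗ A)) ⊕ (D → A)) = 1 − 1.000 = 0.000
~((A ⊕ ~(D ⊗ A)) ⊕ (D → A)) ↔ A = 1 − |0.000 − 0.901| = 1 − 0.901 = 0.099

0.099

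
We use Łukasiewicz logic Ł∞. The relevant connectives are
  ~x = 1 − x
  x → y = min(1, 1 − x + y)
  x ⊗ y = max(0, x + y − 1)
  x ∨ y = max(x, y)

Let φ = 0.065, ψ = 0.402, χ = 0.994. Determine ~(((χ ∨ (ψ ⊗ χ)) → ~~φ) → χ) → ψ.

ψ ⊗ χ = max(0, 0.402 + 0.994 − 1) = max(0, 0.396) = 0.396
χ ∨ (ψ ⊗ χ) = max(0.994, 0.396) = 0.994
~φ = 1 − 0.065 = 0.935
~~φ = 1 − 0.935 = 0.065
(χ ∨ (ψ ⊗ χ)) → ~~φ = min(1, 1 − 0.994 + 0.065) = min(1, 0.071) = 0.071
((χ ∨ (ψ ⊗ χ)) → ~~φ) → χ = min(1, 1 − 0.071 + 0.994) = min(1, 1.923) = 1.000
~(((χ ∨ (ψ ⊗ χ)) → ~~φ) → χ) = 1 − 1.000 = 0.000
~(((χ ∨ (ψ ⊗ χ)) → ~~φ) → χ) → ψ = min(1, 1 − 0.000 + 0.402) = min(1, 1.402) = 1.000

1.000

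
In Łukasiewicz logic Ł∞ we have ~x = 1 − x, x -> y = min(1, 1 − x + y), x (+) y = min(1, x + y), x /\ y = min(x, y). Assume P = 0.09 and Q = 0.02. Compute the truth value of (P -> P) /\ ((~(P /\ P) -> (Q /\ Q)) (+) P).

0.20

P -> P = min(1, 1 − 0.09 + 0.09) = min(1, 1.00) = 1.00
P /\ P = min(0.09, 0.09) = 0.09
~(P /\ P) = 1 − 0.09 = 0.91
Q /\ Q = min(0.02, 0.02) = 0.02
~(P /\ P) -> (Q /\ Q) = min(1, 1 − 0.91 + 0.02) = min(1, 0.11) = 0.11
(~(P /\ P) -> (Q /\ Q)) (+) P = min(1, 0.11 + 0.09) = min(1, 0.20) = 0.20
(P -> P) /\ ((~(P /\ P) -> (Q /\ Q)) (+) P) = min(1.00, 0.20) = 0.20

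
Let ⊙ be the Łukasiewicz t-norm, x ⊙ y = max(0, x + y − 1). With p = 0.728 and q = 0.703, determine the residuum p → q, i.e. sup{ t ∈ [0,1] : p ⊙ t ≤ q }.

The residuum of the Łukasiewicz t-norm gives the supremum: min(1, 1 − 0.728 + 0.703).
1 − 0.728 + 0.703 = 0.975, so t = min(1, 0.975) = 0.975.
Check: 0.728 ⊙ 0.975 = max(0, 0.703) = 0.703 ≤ 0.703.

0.975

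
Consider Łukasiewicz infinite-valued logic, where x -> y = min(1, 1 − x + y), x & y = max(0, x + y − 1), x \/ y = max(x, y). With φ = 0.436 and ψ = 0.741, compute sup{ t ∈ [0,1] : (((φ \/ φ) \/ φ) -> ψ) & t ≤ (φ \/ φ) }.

φ \/ φ = max(0.436, 0.436) = 0.436
(φ \/ φ) \/ φ = max(0.436, 0.436) = 0.436
((φ \/ φ) \/ φ) -> ψ = min(1, 1 − 0.436 + 0.741) = min(1, 1.305) = 1.000
So the left factor is ((φ \/ φ) \/ φ) -> ψ = 1.000.
So the right-hand bound is φ \/ φ = 0.436.
The residuum of the Łukasiewicz t-norm gives the supremum: min(1, 1 − 1.000 + 0.436).
1 − 1.000 + 0.436 = 0.436, so t = min(1, 0.436) = 0.436.
Check: 1.000 & 0.436 = max(0, 0.436) = 0.436 ≤ 0.436.

0.436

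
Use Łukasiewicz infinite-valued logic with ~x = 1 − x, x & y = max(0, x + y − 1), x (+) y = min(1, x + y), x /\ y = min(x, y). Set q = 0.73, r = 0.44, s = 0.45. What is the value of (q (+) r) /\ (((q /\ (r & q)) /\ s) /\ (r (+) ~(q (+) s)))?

0.17

q (+) r = min(1, 0.73 + 0.44) = min(1, 1.17) = 1.00
r & q = max(0, 0.44 + 0.73 − 1) = max(0, 0.17) = 0.17
q /\ (r & q) = min(0.73, 0.17) = 0.17
(q /\ (r & q)) /\ s = min(0.17, 0.45) = 0.17
q (+) s = min(1, 0.73 + 0.45) = min(1, 1.18) = 1.00
~(q (+) s) = 1 − 1.00 = 0.00
r (+) ~(q (+) s) = min(1, 0.44 + 0.00) = min(1, 0.44) = 0.44
((q /\ (r & q)) /\ s) /\ (r (+) ~(q (+) s)) = min(0.17, 0.44) = 0.17
(q (+) r) /\ (((q /\ (r & q)) /\ s) /\ (r (+) ~(q (+) s))) = min(1.00, 0.17) = 0.17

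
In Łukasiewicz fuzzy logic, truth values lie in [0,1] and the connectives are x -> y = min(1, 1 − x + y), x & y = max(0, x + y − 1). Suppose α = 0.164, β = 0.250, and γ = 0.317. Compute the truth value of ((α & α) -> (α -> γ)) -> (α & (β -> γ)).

0.164

α & α = max(0, 0.164 + 0.164 − 1) = max(0, -0.672) = 0.000
α -> γ = min(1, 1 − 0.164 + 0.317) = min(1, 1.153) = 1.000
(α & α) -> (α -> γ) = min(1, 1 − 0.000 + 1.000) = min(1, 2.000) = 1.000
β -> γ = min(1, 1 − 0.250 + 0.317) = min(1, 1.067) = 1.000
α & (β -> γ) = max(0, 0.164 + 1.000 − 1) = max(0, 0.164) = 0.164
((α & α) -> (α -> γ)) -> (α & (β -> γ)) = min(1, 1 − 1.000 + 0.164) = min(1, 0.164) = 0.164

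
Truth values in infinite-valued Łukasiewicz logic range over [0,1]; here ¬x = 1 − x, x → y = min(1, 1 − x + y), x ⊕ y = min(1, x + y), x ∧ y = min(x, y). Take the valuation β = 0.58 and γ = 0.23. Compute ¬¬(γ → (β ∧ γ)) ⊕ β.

β ∧ γ = min(0.58, 0.23) = 0.23
γ → (β ∧ γ) = min(1, 1 − 0.23 + 0.23) = min(1, 1.00) = 1.00
¬(γ → (β ∧ γ)) = 1 − 1.00 = 0.00
¬¬(γ → (β ∧ γ)) = 1 − 0.00 = 1.00
¬¬(γ → (β ∧ γ)) ⊕ β = min(1, 1.00 + 0.58) = min(1, 1.58) = 1.00

1.00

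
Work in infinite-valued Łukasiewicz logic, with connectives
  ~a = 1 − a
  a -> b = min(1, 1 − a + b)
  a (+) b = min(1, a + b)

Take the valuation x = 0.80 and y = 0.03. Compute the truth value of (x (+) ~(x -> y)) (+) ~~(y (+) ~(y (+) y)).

1.00

x -> y = min(1, 1 − 0.80 + 0.03) = min(1, 0.23) = 0.23
~(x -> y) = 1 − 0.23 = 0.77
x (+) ~(x -> y) = min(1, 0.80 + 0.77) = min(1, 1.57) = 1.00
y (+) y = min(1, 0.03 + 0.03) = min(1, 0.06) = 0.06
~(y (+) y) = 1 − 0.06 = 0.94
y (+) ~(y (+) y) = min(1, 0.03 + 0.94) = min(1, 0.97) = 0.97
~(y (+) ~(y (+) y)) = 1 − 0.97 = 0.03
~~(y (+) ~(y (+) y)) = 1 − 0.03 = 0.97
(x (+) ~(x -> y)) (+) ~~(y (+) ~(y (+) y)) = min(1, 1.00 + 0.97) = min(1, 1.97) = 1.00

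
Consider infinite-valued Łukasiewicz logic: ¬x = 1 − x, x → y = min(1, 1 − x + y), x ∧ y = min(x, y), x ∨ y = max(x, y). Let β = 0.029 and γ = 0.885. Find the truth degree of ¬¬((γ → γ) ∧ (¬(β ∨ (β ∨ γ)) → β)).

γ → γ = min(1, 1 − 0.885 + 0.885) = min(1, 1.000) = 1.000
β ∨ γ = max(0.029, 0.885) = 0.885
β ∨ (β ∨ γ) = max(0.029, 0.885) = 0.885
¬(β ∨ (β ∨ γ)) = 1 − 0.885 = 0.115
¬(β ∨ (β ∨ γ)) → β = min(1, 1 − 0.115 + 0.029) = min(1, 0.914) = 0.914
(γ → γ) ∧ (¬(β ∨ (β ∨ γ)) → β) = min(1.000, 0.914) = 0.914
¬((γ → γ) ∧ (¬(β ∨ (β ∨ γ)) → β)) = 1 − 0.914 = 0.086
¬¬((γ → γ) ∧ (¬(β ∨ (β ∨ γ)) → β)) = 1 − 0.086 = 0.914

0.914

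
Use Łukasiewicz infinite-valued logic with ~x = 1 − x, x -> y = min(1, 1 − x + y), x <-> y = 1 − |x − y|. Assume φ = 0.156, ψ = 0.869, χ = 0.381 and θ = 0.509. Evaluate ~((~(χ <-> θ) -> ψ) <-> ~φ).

χ <-> θ = 1 − |0.381 − 0.509| = 1 − 0.128 = 0.872
~(χ <-> θ) = 1 − 0.872 = 0.128
~(χ <-> θ) -> ψ = min(1, 1 − 0.128 + 0.869) = min(1, 1.741) = 1.000
~φ = 1 − 0.156 = 0.844
(~(χ <-> θ) -> ψ) <-> ~φ = 1 − |1.000 − 0.844| = 1 − 0.156 = 0.844
~((~(χ <-> θ) -> ψ) <-> ~φ) = 1 − 0.844 = 0.156

0.156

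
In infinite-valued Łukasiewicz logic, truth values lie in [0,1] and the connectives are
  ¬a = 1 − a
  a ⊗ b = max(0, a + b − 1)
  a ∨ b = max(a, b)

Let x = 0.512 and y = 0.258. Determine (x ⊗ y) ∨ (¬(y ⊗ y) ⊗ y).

x ⊗ y = max(0, 0.512 + 0.258 − 1) = max(0, -0.230) = 0.000
y ⊗ y = max(0, 0.258 + 0.258 − 1) = max(0, -0.484) = 0.000
¬(y ⊗ y) = 1 − 0.000 = 1.000
¬(y ⊗ y) ⊗ y = max(0, 1.000 + 0.258 − 1) = max(0, 0.258) = 0.258
(x ⊗ y) ∨ (¬(y ⊗ y) ⊗ y) = max(0.000, 0.258) = 0.258

0.258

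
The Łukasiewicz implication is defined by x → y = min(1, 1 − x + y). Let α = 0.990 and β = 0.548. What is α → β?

0.558

α → β = min(1, 1 − 0.990 + 0.548) = min(1, 0.558) = 0.558
For comparison, the Gödel implication (1 if x ≤ y else y) would give 0.548.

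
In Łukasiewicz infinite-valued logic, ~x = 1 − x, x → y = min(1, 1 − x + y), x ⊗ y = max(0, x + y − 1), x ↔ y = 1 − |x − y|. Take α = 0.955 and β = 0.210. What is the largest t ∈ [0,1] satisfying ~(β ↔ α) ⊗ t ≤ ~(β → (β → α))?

0.255

β ↔ α = 1 − |0.210 − 0.955| = 1 − 0.745 = 0.255
~(β ↔ α) = 1 − 0.255 = 0.745
So the left factor is ~(β ↔ α) = 0.745.
β → α = min(1, 1 − 0.210 + 0.955) = min(1, 1.745) = 1.000
β → (β → α) = min(1, 1 − 0.210 + 1.000) = min(1, 1.790) = 1.000
~(β → (β → α)) = 1 − 1.000 = 0.000
So the right-hand bound is ~(β → (β → α)) = 0.000.
The residuum of the Łukasiewicz t-norm gives the supremum: min(1, 1 − 0.745 + 0.000).
1 − 0.745 + 0.000 = 0.255, so t = min(1, 0.255) = 0.255.
Check: 0.745 ⊗ 0.255 = max(0, 0.000) = 0.000 ≤ 0.000.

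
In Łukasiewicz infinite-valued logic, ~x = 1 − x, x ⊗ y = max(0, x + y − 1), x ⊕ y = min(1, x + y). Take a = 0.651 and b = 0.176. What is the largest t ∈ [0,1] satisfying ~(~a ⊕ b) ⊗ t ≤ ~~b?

0.701

~a = 1 − 0.651 = 0.349
~a ⊕ b = min(1, 0.349 + 0.176) = min(1, 0.525) = 0.525
~(~a ⊕ b) = 1 − 0.525 = 0.475
So the left factor is ~(~a ⊕ b) = 0.475.
~b = 1 − 0.176 = 0.824
~~b = 1 − 0.824 = 0.176
So the right-hand bound is ~~b = 0.176.
The residuum of the Łukasiewicz t-norm gives the supremum: min(1, 1 − 0.475 + 0.176).
1 − 0.475 + 0.176 = 0.701, so t = min(1, 0.701) = 0.701.
Check: 0.475 ⊗ 0.701 = max(0, 0.176) = 0.176 ≤ 0.176.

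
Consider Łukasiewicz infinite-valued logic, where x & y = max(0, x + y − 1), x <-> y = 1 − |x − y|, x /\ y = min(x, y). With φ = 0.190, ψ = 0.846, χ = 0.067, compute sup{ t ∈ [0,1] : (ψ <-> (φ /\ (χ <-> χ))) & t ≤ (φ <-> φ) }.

χ <-> χ = 1 − |0.067 − 0.067| = 1 − 0.000 = 1.000
φ /\ (χ <-> χ) = min(0.190, 1.000) = 0.190
ψ <-> (φ /\ (χ <-> χ)) = 1 − |0.846 − 0.190| = 1 − 0.656 = 0.344
So the left factor is ψ <-> (φ /\ (χ <-> χ)) = 0.344.
φ <-> φ = 1 − |0.190 − 0.190| = 1 − 0.000 = 1.000
So the right-hand bound is φ <-> φ = 1.000.
The residuum of the Łukasiewicz t-norm gives the supremum: min(1, 1 − 0.344 + 1.000).
1 − 0.344 + 1.000 = 1.656, so t = min(1, 1.656) = 1.000.
Check: 0.344 & 1.000 = max(0, 0.344) = 0.344 ≤ 1.000.

1.000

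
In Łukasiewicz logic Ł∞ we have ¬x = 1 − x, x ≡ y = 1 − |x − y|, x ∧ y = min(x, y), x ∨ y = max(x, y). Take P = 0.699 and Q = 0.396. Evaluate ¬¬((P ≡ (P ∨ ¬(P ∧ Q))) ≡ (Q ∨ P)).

0.699

P ∧ Q = min(0.699, 0.396) = 0.396
¬(P ∧ Q) = 1 − 0.396 = 0.604
P ∨ ¬(P ∧ Q) = max(0.699, 0.604) = 0.699
P ≡ (P ∨ ¬(P ∧ Q)) = 1 − |0.699 − 0.699| = 1 − 0.000 = 1.000
Q ∨ P = max(0.396, 0.699) = 0.699
(P ≡ (P ∨ ¬(P ∧ Q))) ≡ (Q ∨ P) = 1 − |1.000 − 0.699| = 1 − 0.301 = 0.699
¬((P ≡ (P ∨ ¬(P ∧ Q))) ≡ (Q ∨ P)) = 1 − 0.699 = 0.301
¬¬((P ≡ (P ∨ ¬(P ∧ Q))) ≡ (Q ∨ P)) = 1 − 0.301 = 0.699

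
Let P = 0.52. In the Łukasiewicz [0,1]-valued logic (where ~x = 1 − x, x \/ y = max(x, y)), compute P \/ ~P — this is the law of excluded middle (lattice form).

~P = 1 − 0.52 = 0.48
P \/ ~P = max(0.52, 0.48) = 0.52
(The value 0.52 < 1 shows this instance is not satisfied; not a Ł∞-tautology — its value is max(a, 1−a).)

0.52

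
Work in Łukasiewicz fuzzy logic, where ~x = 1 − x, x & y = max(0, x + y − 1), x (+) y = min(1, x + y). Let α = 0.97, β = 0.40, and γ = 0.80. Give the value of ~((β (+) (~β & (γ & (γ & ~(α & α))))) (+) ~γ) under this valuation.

0.40

~β = 1 − 0.40 = 0.60
α & α = max(0, 0.97 + 0.97 − 1) = max(0, 0.94) = 0.94
~(α & α) = 1 − 0.94 = 0.06
γ & ~(α & α) = max(0, 0.80 + 0.06 − 1) = max(0, -0.14) = 0.00
γ & (γ & ~(α & α)) = max(0, 0.80 + 0.00 − 1) = max(0, -0.20) = 0.00
~β & (γ & (γ & ~(α & α))) = max(0, 0.60 + 0.00 − 1) = max(0, -0.40) = 0.00
β (+) (~β & (γ & (γ & ~(α & α)))) = min(1, 0.40 + 0.00) = min(1, 0.40) = 0.40
~γ = 1 − 0.80 = 0.20
(β (+) (~β & (γ & (γ & ~(α & α))))) (+) ~γ = min(1, 0.40 + 0.20) = min(1, 0.60) = 0.60
~((β (+) (~β & (γ & (γ & ~(α & α))))) (+) ~γ) = 1 − 0.60 = 0.40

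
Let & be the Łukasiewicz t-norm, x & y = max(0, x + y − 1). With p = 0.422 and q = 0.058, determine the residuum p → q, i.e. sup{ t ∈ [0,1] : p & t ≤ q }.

0.636

The residuum of the Łukasiewicz t-norm gives the supremum: min(1, 1 − 0.422 + 0.058).
1 − 0.422 + 0.058 = 0.636, so t = min(1, 0.636) = 0.636.
Check: 0.422 & 0.636 = max(0, 0.058) = 0.058 ≤ 0.058.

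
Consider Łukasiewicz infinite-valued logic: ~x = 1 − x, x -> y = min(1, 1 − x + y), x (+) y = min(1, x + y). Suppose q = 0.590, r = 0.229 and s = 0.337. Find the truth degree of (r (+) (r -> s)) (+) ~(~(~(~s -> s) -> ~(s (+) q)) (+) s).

1.000

r -> s = min(1, 1 − 0.229 + 0.337) = min(1, 1.108) = 1.000
r (+) (r -> s) = min(1, 0.229 + 1.000) = min(1, 1.229) = 1.000
~s = 1 − 0.337 = 0.663
~s -> s = min(1, 1 − 0.663 + 0.337) = min(1, 0.674) = 0.674
~(~s -> s) = 1 − 0.674 = 0.326
s (+) q = min(1, 0.337 + 0.590) = min(1, 0.927) = 0.927
~(s (+) q) = 1 − 0.927 = 0.073
~(~s -> s) -> ~(s (+) q) = min(1, 1 − 0.326 + 0.073) = min(1, 0.747) = 0.747
~(~(~s -> s) -> ~(s (+) q)) = 1 − 0.747 = 0.253
~(~(~s -> s) -> ~(s (+) q)) (+) s = min(1, 0.253 + 0.337) = min(1, 0.590) = 0.590
~(~(~(~s -> s) -> ~(s (+) q)) (+) s) = 1 − 0.590 = 0.410
(r (+) (r -> s)) (+) ~(~(~(~s -> s) -> ~(s (+) q)) (+) s) = min(1, 1.000 + 0.410) = min(1, 1.410) = 1.000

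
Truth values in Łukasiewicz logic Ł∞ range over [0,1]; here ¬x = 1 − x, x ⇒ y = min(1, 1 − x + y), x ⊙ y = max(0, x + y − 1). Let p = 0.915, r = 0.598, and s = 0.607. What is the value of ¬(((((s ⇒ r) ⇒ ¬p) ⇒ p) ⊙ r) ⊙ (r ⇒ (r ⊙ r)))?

s ⇒ r = min(1, 1 − 0.607 + 0.598) = min(1, 0.991) = 0.991
¬p = 1 − 0.915 = 0.085
(s ⇒ r) ⇒ ¬p = min(1, 1 − 0.991 + 0.085) = min(1, 0.094) = 0.094
((s ⇒ r) ⇒ ¬p) ⇒ p = min(1, 1 − 0.094 + 0.915) = min(1, 1.821) = 1.000
(((s ⇒ r) ⇒ ¬p) ⇒ p) ⊙ r = max(0, 1.000 + 0.598 − 1) = max(0, 0.598) = 0.598
r ⊙ r = max(0, 0.598 + 0.598 − 1) = max(0, 0.196) = 0.196
r ⇒ (r ⊙ r) = min(1, 1 − 0.598 + 0.196) = min(1, 0.598) = 0.598
((((s ⇒ r) ⇒ ¬p) ⇒ p) ⊙ r) ⊙ (r ⇒ (r ⊙ r)) = max(0, 0.598 + 0.598 − 1) = max(0, 0.196) = 0.196
¬(((((s ⇒ r) ⇒ ¬p) ⇒ p) ⊙ r) ⊙ (r ⇒ (r ⊙ r))) = 1 − 0.196 = 0.804

0.804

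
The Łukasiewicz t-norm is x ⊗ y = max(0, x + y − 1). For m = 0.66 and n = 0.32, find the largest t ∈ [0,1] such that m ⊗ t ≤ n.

The residuum of the Łukasiewicz t-norm gives the supremum: min(1, 1 − 0.66 + 0.32).
1 − 0.66 + 0.32 = 0.66, so t = min(1, 0.66) = 0.66.
Check: 0.66 ⊗ 0.66 = max(0, 0.32) = 0.32 ≤ 0.32.

0.66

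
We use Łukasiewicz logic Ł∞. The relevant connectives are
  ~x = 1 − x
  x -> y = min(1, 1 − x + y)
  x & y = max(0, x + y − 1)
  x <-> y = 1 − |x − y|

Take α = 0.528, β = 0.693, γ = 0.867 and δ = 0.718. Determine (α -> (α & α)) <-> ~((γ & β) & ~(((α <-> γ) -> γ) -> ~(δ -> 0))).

α & α = max(0, 0.528 + 0.528 − 1) = max(0, 0.056) = 0.056
α -> (α & α) = min(1, 1 − 0.528 + 0.056) = min(1, 0.528) = 0.528
γ & β = max(0, 0.867 + 0.693 − 1) = max(0, 0.560) = 0.560
α <-> γ = 1 − |0.528 − 0.867| = 1 − 0.339 = 0.661
(α <-> γ) -> γ = min(1, 1 − 0.661 + 0.867) = min(1, 1.206) = 1.000
δ -> 0 = min(1, 1 − 0.718 + 0.000) = min(1, 0.282) = 0.282
~(δ -> 0) = 1 − 0.282 = 0.718
((α <-> γ) -> γ) -> ~(δ -> 0) = min(1, 1 − 1.000 + 0.718) = min(1, 0.718) = 0.718
~(((α <-> γ) -> γ) -> ~(δ -> 0)) = 1 − 0.718 = 0.282
(γ & β) & ~(((α <-> γ) -> γ) -> ~(δ -> 0)) = max(0, 0.560 + 0.282 − 1) = max(0, -0.158) = 0.000
~((γ & β) & ~(((α <-> γ) -> γ) -> ~(δ -> 0))) = 1 − 0.000 = 1.000
(α -> (α & α)) <-> ~((γ & β) & ~(((α <-> γ) -> γ) -> ~(δ -> 0))) = 1 − |0.528 − 1.000| = 1 − 0.472 = 0.528

0.528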